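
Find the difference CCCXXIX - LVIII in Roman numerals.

CCCXXIX = 329
LVIII = 58
329 - 58 = 271

CCLXXI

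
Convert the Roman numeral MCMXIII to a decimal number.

MCMXIII: M=1000, CM=900, X=10, I=1, I=1, I=1
1000 + 900 + 10 + 1 + 1 + 1 = 1913

1913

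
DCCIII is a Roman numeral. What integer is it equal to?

DCCIII: D=500, C=100, C=100, I=1, I=1, I=1
500 + 100 + 100 + 1 + 1 + 1 = 703

703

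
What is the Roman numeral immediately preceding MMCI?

MMCI = 2101, so the previous integer is 2101 - 1 = 2100

MMC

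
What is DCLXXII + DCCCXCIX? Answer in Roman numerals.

DCLXXII = 672
DCCCXCIX = 899
672 + 899 = 1571

MDLXXI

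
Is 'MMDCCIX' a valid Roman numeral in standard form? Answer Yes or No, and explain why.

'MMDCCIX': Check the rules: uses only the symbols I, V, X, L, C, D, M; no symbol is repeated more than three times in a row; V, L and D each appear at most once; the only place a smaller symbol precedes a larger one is the allowed subtractive pair IX, the symbol right after such a pair (if any) is smaller than the pair's first symbol, and otherwise the values never increase from left to right. Value: M (1000) + M (1000) + D (500) + C (100) + C (100) + IX (9) = 2709. So it is a valid standard Roman numeral.

Yes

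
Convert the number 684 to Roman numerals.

Convert 684 to Roman numerals:
  684 contains 1×500 (D)
  184 contains 1×100 (C)
  84 contains 1×50 (L)
  34 contains 3×10 (XXX)
  4 contains 1×4 (IV)

DCLXXXIV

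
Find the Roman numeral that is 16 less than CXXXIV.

CXXXIV = 134
134 - 16 = 118

CXVIII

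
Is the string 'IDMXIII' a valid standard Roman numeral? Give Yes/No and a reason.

'IDMXIII': Invalid subtractive combination: ID

No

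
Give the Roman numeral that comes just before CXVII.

CXVII = 117; previous is 116

CXVI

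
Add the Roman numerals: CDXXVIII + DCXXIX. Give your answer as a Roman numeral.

CDXXVIII = 428
DCXXIX = 629
428 + 629 = 1057

MLVII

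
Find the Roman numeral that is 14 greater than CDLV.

CDLV = 455
455 + 14 = 469

CDLXIX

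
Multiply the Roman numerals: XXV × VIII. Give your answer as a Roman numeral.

XXV = 25
VIII = 8
25 × 8 = 200

CC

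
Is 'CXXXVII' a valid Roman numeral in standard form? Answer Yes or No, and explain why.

'CXXXVII': Check the rules: uses only the symbols I, V, X, L, C, D, M; no symbol is repeated more than three times in a row; V, L and D each appear at most once; no smaller symbol precedes a larger one (values never increase from left to right). Value: C (100) + X (10) + X (10) + X (10) + V (5) + I (1) + I (1) = 137. So it is a valid standard Roman numeral.

Yes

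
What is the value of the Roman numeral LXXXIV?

LXXXIV: L=50, X=10, X=10, X=10, IV=4
50 + 10 + 10 + 10 + 4 = 84

84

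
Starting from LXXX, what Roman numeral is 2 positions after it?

LXXX = 80
80 + 2 = 82

LXXXII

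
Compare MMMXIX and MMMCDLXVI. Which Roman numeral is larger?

MMMXIX = 3019
MMMCDLXVI = 3466
3466 is larger

MMMCDLXVI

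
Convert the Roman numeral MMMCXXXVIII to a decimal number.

MMMCXXXVIII: M=1000, M=1000, M=1000, C=100, X=10, X=10, X=10, V=5, I=1, I=1, I=1
1000 + 1000 + 1000 + 100 + 10 + 10 + 10 + 5 + 1 + 1 + 1 = 3138

3138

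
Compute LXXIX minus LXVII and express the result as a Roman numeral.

LXXIX = 79
LXVII = 67
79 - 67 = 12

XII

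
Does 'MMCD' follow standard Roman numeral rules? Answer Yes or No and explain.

'MMCD': Check the rules: uses only the symbols I, V, X, L, C, D, M; no symbol is repeated more than three times in a row; V, L and D each appear at most once; the only place a smaller symbol precedes a larger one is the allowed subtractive pair CD, the symbol right after such a pair (if any) is smaller than the pair's first symbol, and otherwise the values never increase from left to right. Value: M (1000) + M (1000) + CD (400) = 2400. So it is a valid standard Roman numeral.

Yes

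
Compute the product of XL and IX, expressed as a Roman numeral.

XL = 40
IX = 9
40 × 9 = 360

CCCLX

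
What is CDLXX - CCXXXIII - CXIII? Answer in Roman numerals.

CDLXX = 470, CCXXXIII = 233, CXIII = 113
470 - 233 = 237
237 - 113 = 124

CXXIV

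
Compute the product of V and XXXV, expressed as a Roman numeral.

V = 5
XXXV = 35
5 × 35 = 175

CLXXV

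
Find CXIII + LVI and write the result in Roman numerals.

CXIII = 113
LVI = 56
113 + 56 = 169

CLXIX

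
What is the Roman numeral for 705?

Convert 705 to Roman numerals:
  705 contains 1×500 (D)
  205 contains 2×100 (CC)
  5 contains 1×5 (V)

DCCV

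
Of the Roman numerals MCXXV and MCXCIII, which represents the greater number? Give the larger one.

MCXXV = 1125
MCXCIII = 1193
1193 is larger

MCXCIII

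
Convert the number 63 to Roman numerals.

Convert 63 to Roman numerals:
  63 contains 1×50 (L)
  13 contains 1×10 (X)
  3 contains 3×1 (III)

LXIII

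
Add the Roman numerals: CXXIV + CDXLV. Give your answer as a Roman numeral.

CXXIV = 124
CDXLV = 445
124 + 445 = 569

DLXIX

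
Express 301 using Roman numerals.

Convert 301 to Roman numerals:
  301 contains 3×100 (CCC)
  1 contains 1×1 (I)

CCCI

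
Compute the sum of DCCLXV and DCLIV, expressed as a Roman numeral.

DCCLXV = 765
DCLIV = 654
765 + 654 = 1419

MCDXIX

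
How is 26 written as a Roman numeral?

Convert 26 to Roman numerals:
  26 contains 2×10 (XX)
  6 contains 1×5 (V)
  1 contains 1×1 (I)

XXVI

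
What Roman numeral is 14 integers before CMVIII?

CMVIII = 908
908 - 14 = 894

DCCCXCIV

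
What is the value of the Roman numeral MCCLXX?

MCCLXX: M=1000, C=100, C=100, L=50, X=10, X=10
1000 + 100 + 100 + 50 + 10 + 10 = 1270

1270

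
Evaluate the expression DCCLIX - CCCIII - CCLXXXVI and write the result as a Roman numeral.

DCCLIX = 759, CCCIII = 303, CCLXXXVI = 286
759 - 303 = 456
456 - 286 = 170

CLXX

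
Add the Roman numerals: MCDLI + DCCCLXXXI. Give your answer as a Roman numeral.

MCDLI = 1451
DCCCLXXXI = 881
1451 + 881 = 2332

MMCCCXXXII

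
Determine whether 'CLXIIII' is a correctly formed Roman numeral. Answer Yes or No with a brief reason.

'CLXIIII': More than 3 consecutive I's

No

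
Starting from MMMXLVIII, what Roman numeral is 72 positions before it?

MMMXLVIII = 3048
3048 - 72 = 2976

MMCMLXXVI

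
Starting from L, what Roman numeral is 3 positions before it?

L = 50
50 - 3 = 47

XLVII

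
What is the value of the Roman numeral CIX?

CIX: C=100, IX=9
100 + 9 = 109

109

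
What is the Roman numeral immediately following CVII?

CVII = 107, so the next integer is 107 + 1 = 108

CVIII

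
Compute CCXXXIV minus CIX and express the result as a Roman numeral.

CCXXXIV = 234
CIX = 109
234 - 109 = 125

CXXV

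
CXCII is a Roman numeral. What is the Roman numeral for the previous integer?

CXCII = 192; previous is 191

CXCI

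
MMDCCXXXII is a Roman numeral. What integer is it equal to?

MMDCCXXXII: M=1000, M=1000, D=500, C=100, C=100, X=10, X=10, X=10, I=1, I=1
1000 + 1000 + 500 + 100 + 100 + 10 + 10 + 10 + 1 + 1 = 2732

2732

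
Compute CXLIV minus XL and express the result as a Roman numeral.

CXLIV = 144
XL = 40
144 - 40 = 104

CIV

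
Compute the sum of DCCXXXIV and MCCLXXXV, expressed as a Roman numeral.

DCCXXXIV = 734
MCCLXXXV = 1285
734 + 1285 = 2019

MMXIX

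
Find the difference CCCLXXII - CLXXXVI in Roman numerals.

CCCLXXII = 372
CLXXXVI = 186
372 - 186 = 186

CLXXXVI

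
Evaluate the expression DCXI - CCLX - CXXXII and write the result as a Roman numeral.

DCXI = 611, CCLX = 260, CXXXII = 132
611 - 260 = 351
351 - 132 = 219

CCXIX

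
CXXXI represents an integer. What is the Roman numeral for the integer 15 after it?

CXXXI = 131
131 + 15 = 146

CXLVI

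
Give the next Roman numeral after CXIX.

CXIX = 119, so the next integer is 119 + 1 = 120

CXX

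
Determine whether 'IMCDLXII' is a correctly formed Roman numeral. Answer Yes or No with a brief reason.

'IMCDLXII': Invalid subtractive combination: IM

No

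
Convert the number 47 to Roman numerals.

Convert 47 to Roman numerals:
  47 contains 1×40 (XL)
  7 contains 1×5 (V)
  2 contains 2×1 (II)

XLVII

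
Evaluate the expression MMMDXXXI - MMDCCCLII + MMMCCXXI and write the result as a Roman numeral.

MMMDXXXI = 3531, MMDCCCLII = 2852, MMMCCXXI = 3221
3531 - 2852 = 679
679 + 3221 = 3900

MMMCM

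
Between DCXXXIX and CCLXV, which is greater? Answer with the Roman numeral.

DCXXXIX = 639
CCLXV = 265
639 is larger

DCXXXIX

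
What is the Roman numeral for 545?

Convert 545 to Roman numerals:
  545 contains 1×500 (D)
  45 contains 1×40 (XL)
  5 contains 1×5 (V)

DXLV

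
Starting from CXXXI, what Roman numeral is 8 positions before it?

CXXXI = 131
131 - 8 = 123

CXXIII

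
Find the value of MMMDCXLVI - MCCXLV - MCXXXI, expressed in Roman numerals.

MMMDCXLVI = 3646, MCCXLV = 1245, MCXXXI = 1131
3646 - 1245 = 2401
2401 - 1131 = 1270

MCCLXX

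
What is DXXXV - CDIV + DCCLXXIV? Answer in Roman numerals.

DXXXV = 535, CDIV = 404, DCCLXXIV = 774
535 - 404 = 131
131 + 774 = 905

CMV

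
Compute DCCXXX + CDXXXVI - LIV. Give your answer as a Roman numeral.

DCCXXX = 730, CDXXXVI = 436, LIV = 54
730 + 436 = 1166
1166 - 54 = 1112

MCXII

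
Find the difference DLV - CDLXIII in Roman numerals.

DLV = 555
CDLXIII = 463
555 - 463 = 92

XCII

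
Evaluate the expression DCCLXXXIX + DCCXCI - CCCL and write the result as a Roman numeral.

DCCLXXXIX = 789, DCCXCI = 791, CCCL = 350
789 + 791 = 1580
1580 - 350 = 1230

MCCXXX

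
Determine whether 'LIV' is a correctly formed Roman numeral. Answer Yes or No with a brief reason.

'LIV': Check the rules: uses only the symbols I, V, X, L, C, D, M; no symbol is repeated more than three times in a row; V, L and D each appear at most once; the only place a smaller symbol precedes a larger one is the allowed subtractive pair IV, the symbol right after such a pair (if any) is smaller than the pair's first symbol, and otherwise the values never increase from left to right. Value: L (50) + IV (4) = 54. So it is a valid standard Roman numeral.

Yes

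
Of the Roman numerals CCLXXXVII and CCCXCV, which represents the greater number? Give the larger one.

CCLXXXVII = 287
CCCXCV = 395
395 is larger

CCCXCV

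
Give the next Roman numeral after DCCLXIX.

DCCLXIX = 769; next is 770

DCCLXX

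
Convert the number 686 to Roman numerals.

Convert 686 to Roman numerals:
  686 contains 1×500 (D)
  186 contains 1×100 (C)
  86 contains 1×50 (L)
  36 contains 3×10 (XXX)
  6 contains 1×5 (V)
  1 contains 1×1 (I)

DCLXXXVI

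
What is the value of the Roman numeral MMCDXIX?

MMCDXIX: M=1000, M=1000, CD=400, X=10, IX=9
1000 + 1000 + 400 + 10 + 9 = 2419

2419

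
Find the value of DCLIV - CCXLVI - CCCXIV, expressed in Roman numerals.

DCLIV = 654, CCXLVI = 246, CCCXIV = 314
654 - 246 = 408
408 - 314 = 94

XCIV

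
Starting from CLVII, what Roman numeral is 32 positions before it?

CLVII = 157
157 - 32 = 125

CXXV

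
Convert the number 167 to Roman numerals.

Convert 167 to Roman numerals:
  167 contains 1×100 (C)
  67 contains 1×50 (L)
  17 contains 1×10 (X)
  7 contains 1×5 (V)
  2 contains 2×1 (II)

CLXVII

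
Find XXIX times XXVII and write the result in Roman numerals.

XXIX = 29
XXVII = 27
29 × 27 = 783

DCCLXXXIII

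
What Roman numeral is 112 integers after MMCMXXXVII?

MMCMXXXVII = 2937
2937 + 112 = 3049

MMMXLIX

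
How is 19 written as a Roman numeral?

Convert 19 to Roman numerals:
  19 contains 1×10 (X)
  9 contains 1×9 (IX)

XIX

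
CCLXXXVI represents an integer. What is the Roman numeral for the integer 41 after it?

CCLXXXVI = 286
286 + 41 = 327

CCCXXVII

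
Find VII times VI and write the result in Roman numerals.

VII = 7
VI = 6
7 × 6 = 42

XLII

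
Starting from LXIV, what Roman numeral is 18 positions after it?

LXIV = 64
64 + 18 = 82

LXXXII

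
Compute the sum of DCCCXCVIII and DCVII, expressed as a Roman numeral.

DCCCXCVIII = 898
DCVII = 607
898 + 607 = 1505

MDV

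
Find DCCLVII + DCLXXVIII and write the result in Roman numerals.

DCCLVII = 757
DCLXXVIII = 678
757 + 678 = 1435

MCDXXXV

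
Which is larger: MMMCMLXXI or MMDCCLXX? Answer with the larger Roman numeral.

MMMCMLXXI = 3971
MMDCCLXX = 2770
3971 is larger

MMMCMLXXI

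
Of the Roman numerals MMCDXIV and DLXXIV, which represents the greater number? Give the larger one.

MMCDXIV = 2414
DLXXIV = 574
2414 is larger

MMCDXIV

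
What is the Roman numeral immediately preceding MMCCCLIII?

MMCCCLIII = 2353; previous is 2352

MMCCCLII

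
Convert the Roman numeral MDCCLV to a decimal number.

MDCCLV: M=1000, D=500, C=100, C=100, L=50, V=5
1000 + 500 + 100 + 100 + 50 + 5 = 1755

1755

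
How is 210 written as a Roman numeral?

Convert 210 to Roman numerals:
  210 contains 2×100 (CC)
  10 contains 1×10 (X)

CCX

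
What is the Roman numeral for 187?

Convert 187 to Roman numerals:
  187 contains 1×100 (C)
  87 contains 1×50 (L)
  37 contains 3×10 (XXX)
  7 contains 1×5 (V)
  2 contains 2×1 (II)

CLXXXVII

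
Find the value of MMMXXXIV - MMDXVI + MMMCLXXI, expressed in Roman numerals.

MMMXXXIV = 3034, MMDXVI = 2516, MMMCLXXI = 3171
3034 - 2516 = 518
518 + 3171 = 3689

MMMDCLXXXIX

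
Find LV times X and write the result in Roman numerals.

LV = 55
X = 10
55 × 10 = 550

DL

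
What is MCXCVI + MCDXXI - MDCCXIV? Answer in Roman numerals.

MCXCVI = 1196, MCDXXI = 1421, MDCCXIV = 1714
1196 + 1421 = 2617
2617 - 1714 = 903

CMIII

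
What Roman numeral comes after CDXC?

CDXC = 490; next is 491

CDXCI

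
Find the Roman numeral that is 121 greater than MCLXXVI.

MCLXXVI = 1176
1176 + 121 = 1297

MCCXCVII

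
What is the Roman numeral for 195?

Convert 195 to Roman numerals:
  195 contains 1×100 (C)
  95 contains 1×90 (XC)
  5 contains 1×5 (V)

CXCV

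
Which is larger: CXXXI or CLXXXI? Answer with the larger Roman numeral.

CXXXI = 131
CLXXXI = 181
181 is larger

CLXXXI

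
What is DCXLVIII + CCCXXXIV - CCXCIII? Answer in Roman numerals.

DCXLVIII = 648, CCCXXXIV = 334, CCXCIII = 293
648 + 334 = 982
982 - 293 = 689

DCLXXXIX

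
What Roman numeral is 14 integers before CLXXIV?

CLXXIV = 174
174 - 14 = 160

CLX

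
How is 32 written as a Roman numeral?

Convert 32 to Roman numerals:
  32 contains 3×10 (XXX)
  2 contains 2×1 (II)

XXXII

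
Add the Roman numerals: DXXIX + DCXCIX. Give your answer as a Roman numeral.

DXXIX = 529
DCXCIX = 699
529 + 699 = 1228

MCCXXVIII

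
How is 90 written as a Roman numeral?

Convert 90 to Roman numerals:
  90 contains 1×90 (XC)

XC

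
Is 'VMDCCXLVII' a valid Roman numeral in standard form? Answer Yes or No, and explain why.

'VMDCCXLVII': V should not appear more than once

No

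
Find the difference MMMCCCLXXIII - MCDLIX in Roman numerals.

MMMCCCLXXIII = 3373
MCDLIX = 1459
3373 - 1459 = 1914

MCMXIV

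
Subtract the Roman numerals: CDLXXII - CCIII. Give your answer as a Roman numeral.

CDLXXII = 472
CCIII = 203
472 - 203 = 269

CCLXIX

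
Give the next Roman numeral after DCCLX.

DCCLX = 760, so the next integer is 760 + 1 = 761

DCCLXI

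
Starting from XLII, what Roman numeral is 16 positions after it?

XLII = 42
42 + 16 = 58

LVIII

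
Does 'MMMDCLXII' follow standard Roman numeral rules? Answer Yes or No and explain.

'MMMDCLXII': Check the rules: uses only the symbols I, V, X, L, C, D, M; no symbol is repeated more than three times in a row; V, L and D each appear at most once; no smaller symbol precedes a larger one (values never increase from left to right). Value: M (1000) + M (1000) + M (1000) + D (500) + C (100) + L (50) + X (10) + I (1) + I (1) = 3662. So it is a valid standard Roman numeral.

Yes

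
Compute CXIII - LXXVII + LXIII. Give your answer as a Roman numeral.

CXIII = 113, LXXVII = 77, LXIII = 63
113 - 77 = 36
36 + 63 = 99

XCIX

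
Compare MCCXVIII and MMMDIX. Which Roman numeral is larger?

MCCXVIII = 1218
MMMDIX = 3509
3509 is larger

MMMDIX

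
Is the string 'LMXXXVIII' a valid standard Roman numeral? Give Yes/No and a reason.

'LMXXXVIII': Invalid subtractive combination: LM

No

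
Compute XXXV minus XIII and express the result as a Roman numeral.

XXXV = 35
XIII = 13
35 - 13 = 22

XXII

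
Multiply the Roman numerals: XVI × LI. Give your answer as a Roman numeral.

XVI = 16
LI = 51
16 × 51 = 816

DCCCXVI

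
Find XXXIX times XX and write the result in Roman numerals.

XXXIX = 39
XX = 20
39 × 20 = 780

DCCLXXX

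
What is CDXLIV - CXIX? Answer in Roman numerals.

CDXLIV = 444
CXIX = 119
444 - 119 = 325

CCCXXV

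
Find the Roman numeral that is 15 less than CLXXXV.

CLXXXV = 185
185 - 15 = 170

CLXX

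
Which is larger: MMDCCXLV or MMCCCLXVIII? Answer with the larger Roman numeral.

MMDCCXLV = 2745
MMCCCLXVIII = 2368
2745 is larger

MMDCCXLV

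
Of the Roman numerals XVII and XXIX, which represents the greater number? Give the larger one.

XVII = 17
XXIX = 29
29 is larger

XXIX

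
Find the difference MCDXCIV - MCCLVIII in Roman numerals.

MCDXCIV = 1494
MCCLVIII = 1258
1494 - 1258 = 236

CCXXXVI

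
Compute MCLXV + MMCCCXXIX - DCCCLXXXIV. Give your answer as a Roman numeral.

MCLXV = 1165, MMCCCXXIX = 2329, DCCCLXXXIV = 884
1165 + 2329 = 3494
3494 - 884 = 2610

MMDCX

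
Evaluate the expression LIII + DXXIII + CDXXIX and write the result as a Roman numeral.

LIII = 53, DXXIII = 523, CDXXIX = 429
53 + 523 = 576
576 + 429 = 1005

MV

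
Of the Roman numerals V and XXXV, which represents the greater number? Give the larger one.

V = 5
XXXV = 35
35 is larger

XXXV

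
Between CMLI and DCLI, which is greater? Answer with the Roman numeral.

CMLI = 951
DCLI = 651
951 is larger

CMLI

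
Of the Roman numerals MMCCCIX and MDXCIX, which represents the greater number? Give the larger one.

MMCCCIX = 2309
MDXCIX = 1599
2309 is larger

MMCCCIX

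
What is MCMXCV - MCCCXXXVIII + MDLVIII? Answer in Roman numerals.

MCMXCV = 1995, MCCCXXXVIII = 1338, MDLVIII = 1558
1995 - 1338 = 657
657 + 1558 = 2215

MMCCXV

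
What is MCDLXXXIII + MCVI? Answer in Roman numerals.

MCDLXXXIII = 1483
MCVI = 1106
1483 + 1106 = 2589

MMDLXXXIX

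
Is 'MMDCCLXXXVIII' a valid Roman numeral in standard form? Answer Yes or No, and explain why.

'MMDCCLXXXVIII': Check the rules: uses only the symbols I, V, X, L, C, D, M; no symbol is repeated more than three times in a row; V, L and D each appear at most once; no smaller symbol precedes a larger one (values never increase from left to right). Value: M (1000) + M (1000) + D (500) + C (100) + C (100) + L (50) + X (10) + X (10) + X (10) + V (5) + I (1) + I (1) + I (1) = 2788. So it is a valid standard Roman numeral.

Yes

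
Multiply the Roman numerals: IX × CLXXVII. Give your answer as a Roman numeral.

IX = 9
CLXXVII = 177
9 × 177 = 1593

MDXCIII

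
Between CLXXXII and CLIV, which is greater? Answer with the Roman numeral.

CLXXXII = 182
CLIV = 154
182 is larger

CLXXXII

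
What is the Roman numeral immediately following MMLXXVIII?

MMLXXVIII = 2078, so the next integer is 2078 + 1 = 2079

MMLXXIX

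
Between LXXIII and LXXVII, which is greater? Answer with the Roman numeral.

LXXIII = 73
LXXVII = 77
77 is larger

LXXVII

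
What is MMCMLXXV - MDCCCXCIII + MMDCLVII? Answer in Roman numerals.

MMCMLXXV = 2975, MDCCCXCIII = 1893, MMDCLVII = 2657
2975 - 1893 = 1082
1082 + 2657 = 3739

MMMDCCXXXIX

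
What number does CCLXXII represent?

CCLXXII: C=100, C=100, L=50, X=10, X=10, I=1, I=1
100 + 100 + 50 + 10 + 10 + 1 + 1 = 272

272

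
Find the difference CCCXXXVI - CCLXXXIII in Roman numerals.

CCCXXXVI = 336
CCLXXXIII = 283
336 - 283 = 53

LIII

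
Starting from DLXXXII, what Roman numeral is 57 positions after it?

DLXXXII = 582
582 + 57 = 639

DCXXXIX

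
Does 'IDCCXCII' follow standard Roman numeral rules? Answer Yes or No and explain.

'IDCCXCII': Invalid subtractive combination: ID

No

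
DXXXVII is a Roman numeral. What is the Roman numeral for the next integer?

DXXXVII = 537, so the next integer is 537 + 1 = 538

DXXXVIII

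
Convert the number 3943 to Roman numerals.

Convert 3943 to Roman numerals:
  3943 contains 3×1000 (MMM)
  943 contains 1×900 (CM)
  43 contains 1×40 (XL)
  3 contains 3×1 (III)

MMMCMXLIII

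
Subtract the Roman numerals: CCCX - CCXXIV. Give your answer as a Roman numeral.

CCCX = 310
CCXXIV = 224
310 - 224 = 86

LXXXVI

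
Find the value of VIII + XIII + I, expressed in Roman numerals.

VIII = 8, XIII = 13, I = 1
8 + 13 = 21
21 + 1 = 22

XXII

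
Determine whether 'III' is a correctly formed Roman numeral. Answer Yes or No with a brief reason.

'III': Check the rules: uses only the symbols I, V, X, L, C, D, M; no symbol is repeated more than three times in a row; V, L and D each appear at most once; no smaller symbol precedes a larger one (values never increase from left to right). Value: I (1) + I (1) + I (1) = 3. So it is a valid standard Roman numeral.

Yes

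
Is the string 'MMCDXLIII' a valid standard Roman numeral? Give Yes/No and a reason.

'MMCDXLIII': Check the rules: uses only the symbols I, V, X, L, C, D, M; no symbol is repeated more than three times in a row; V, L and D each appear at most once; the only places a smaller symbol precedes a larger one are the allowed subtractive pairs CD, XL, the symbol right after such a pair (if any) is smaller than the pair's first symbol, and otherwise the values never increase from left to right. Value: M (1000) + M (1000) + CD (400) + XL (40) + I (1) + I (1) + I (1) = 2443. So it is a valid standard Roman numeral.

Yes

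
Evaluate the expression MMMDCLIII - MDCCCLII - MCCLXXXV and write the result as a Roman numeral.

MMMDCLIII = 3653, MDCCCLII = 1852, MCCLXXXV = 1285
3653 - 1852 = 1801
1801 - 1285 = 516

DXVI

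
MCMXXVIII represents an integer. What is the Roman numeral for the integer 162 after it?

MCMXXVIII = 1928
1928 + 162 = 2090

MMXC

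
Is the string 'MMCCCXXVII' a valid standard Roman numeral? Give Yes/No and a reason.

'MMCCCXXVII': Check the rules: uses only the symbols I, V, X, L, C, D, M; no symbol is repeated more than three times in a row; V, L and D each appear at most once; no smaller symbol precedes a larger one (values never increase from left to right). Value: M (1000) + M (1000) + C (100) + C (100) + C (100) + X (10) + X (10) + V (5) + I (1) + I (1) = 2327. So it is a valid standard Roman numeral.

Yes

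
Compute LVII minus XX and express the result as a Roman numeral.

LVII = 57
XX = 20
57 - 20 = 37

XXXVII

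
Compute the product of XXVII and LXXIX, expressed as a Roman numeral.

XXVII = 27
LXXIX = 79
27 × 79 = 2133

MMCXXXIII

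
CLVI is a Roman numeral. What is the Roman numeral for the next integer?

CLVI = 156; next is 157

CLVII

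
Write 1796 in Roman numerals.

Convert 1796 to Roman numerals:
  1796 contains 1×1000 (M)
  796 contains 1×500 (D)
  296 contains 2×100 (CC)
  96 contains 1×90 (XC)
  6 contains 1×5 (V)
  1 contains 1×1 (I)

MDCCXCVI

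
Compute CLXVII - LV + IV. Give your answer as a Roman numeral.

CLXVII = 167, LV = 55, IV = 4
167 - 55 = 112
112 + 4 = 116

CXVI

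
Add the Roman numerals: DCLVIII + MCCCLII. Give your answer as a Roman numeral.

DCLVIII = 658
MCCCLII = 1352
658 + 1352 = 2010

MMX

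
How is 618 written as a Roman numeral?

Convert 618 to Roman numerals:
  618 contains 1×500 (D)
  118 contains 1×100 (C)
  18 contains 1×10 (X)
  8 contains 1×5 (V)
  3 contains 3×1 (III)

DCXVIII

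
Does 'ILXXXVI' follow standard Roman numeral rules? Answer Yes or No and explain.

'ILXXXVI': Invalid subtractive combination: IL

No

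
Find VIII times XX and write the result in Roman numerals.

VIII = 8
XX = 20
8 × 20 = 160

CLX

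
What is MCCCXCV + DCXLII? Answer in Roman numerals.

MCCCXCV = 1395
DCXLII = 642
1395 + 642 = 2037

MMXXXVII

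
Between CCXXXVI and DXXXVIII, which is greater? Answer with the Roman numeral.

CCXXXVI = 236
DXXXVIII = 538
538 is larger

DXXXVIII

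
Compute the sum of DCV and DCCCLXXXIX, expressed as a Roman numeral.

DCV = 605
DCCCLXXXIX = 889
605 + 889 = 1494

MCDXCIV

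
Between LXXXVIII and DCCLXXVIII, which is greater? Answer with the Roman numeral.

LXXXVIII = 88
DCCLXXVIII = 778
778 is larger

DCCLXXVIII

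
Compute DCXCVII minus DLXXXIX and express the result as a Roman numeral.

DCXCVII = 697
DLXXXIX = 589
697 - 589 = 108

CVIII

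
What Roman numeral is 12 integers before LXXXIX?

LXXXIX = 89
89 - 12 = 77

LXXVII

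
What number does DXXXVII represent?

DXXXVII: D=500, X=10, X=10, X=10, V=5, I=1, I=1
500 + 10 + 10 + 10 + 5 + 1 + 1 = 537

537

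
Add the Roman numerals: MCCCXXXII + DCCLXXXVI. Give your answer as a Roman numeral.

MCCCXXXII = 1332
DCCLXXXVI = 786
1332 + 786 = 2118

MMCXVIII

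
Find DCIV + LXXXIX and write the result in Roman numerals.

DCIV = 604
LXXXIX = 89
604 + 89 = 693

DCXCIII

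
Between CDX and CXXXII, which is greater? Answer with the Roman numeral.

CDX = 410
CXXXII = 132
410 is larger

CDX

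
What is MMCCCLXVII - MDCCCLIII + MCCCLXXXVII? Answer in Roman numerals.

MMCCCLXVII = 2367, MDCCCLIII = 1853, MCCCLXXXVII = 1387
2367 - 1853 = 514
514 + 1387 = 1901

MCMI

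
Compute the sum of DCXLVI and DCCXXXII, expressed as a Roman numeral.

DCXLVI = 646
DCCXXXII = 732
646 + 732 = 1378

MCCCLXXVIII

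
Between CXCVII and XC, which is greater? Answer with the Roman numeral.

CXCVII = 197
XC = 90
197 is larger

CXCVII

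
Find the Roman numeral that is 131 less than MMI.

MMI = 2001
2001 - 131 = 1870

MDCCCLXX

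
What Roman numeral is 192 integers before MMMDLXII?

MMMDLXII = 3562
3562 - 192 = 3370

MMMCCCLXX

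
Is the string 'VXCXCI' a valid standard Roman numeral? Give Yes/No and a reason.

'VXCXCI': Invalid subtractive combination: VX

No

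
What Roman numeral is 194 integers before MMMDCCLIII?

MMMDCCLIII = 3753
3753 - 194 = 3559

MMMDLIX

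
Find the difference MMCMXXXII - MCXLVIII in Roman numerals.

MMCMXXXII = 2932
MCXLVIII = 1148
2932 - 1148 = 1784

MDCCLXXXIV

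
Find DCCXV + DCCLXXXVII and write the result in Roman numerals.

DCCXV = 715
DCCLXXXVII = 787
715 + 787 = 1502

MDII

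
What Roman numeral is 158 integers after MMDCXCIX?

MMDCXCIX = 2699
2699 + 158 = 2857

MMDCCCLVII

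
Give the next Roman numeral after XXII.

XXII = 22, so the next integer is 22 + 1 = 23

XXIII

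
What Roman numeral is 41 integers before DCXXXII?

DCXXXII = 632
632 - 41 = 591

DXCI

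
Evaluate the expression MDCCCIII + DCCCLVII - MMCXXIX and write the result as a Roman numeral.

MDCCCIII = 1803, DCCCLVII = 857, MMCXXIX = 2129
1803 + 857 = 2660
2660 - 2129 = 531

DXXXI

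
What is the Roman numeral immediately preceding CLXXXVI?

CLXXXVI = 186, so the previous integer is 186 - 1 = 185

CLXXXV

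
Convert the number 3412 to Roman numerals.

Convert 3412 to Roman numerals:
  3412 contains 3×1000 (MMM)
  412 contains 1×400 (CD)
  12 contains 1×10 (X)
  2 contains 2×1 (II)

MMMCDXII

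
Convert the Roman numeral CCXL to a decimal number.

CCXL: C=100, C=100, XL=40
100 + 100 + 40 = 240

240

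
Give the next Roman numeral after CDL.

CDL = 450; next is 451

CDLI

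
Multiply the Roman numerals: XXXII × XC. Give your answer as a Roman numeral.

XXXII = 32
XC = 90
32 × 90 = 2880

MMDCCCLXXX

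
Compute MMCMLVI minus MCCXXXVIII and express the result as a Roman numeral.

MMCMLVI = 2956
MCCXXXVIII = 1238
2956 - 1238 = 1718

MDCCXVIII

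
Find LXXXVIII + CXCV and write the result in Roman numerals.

LXXXVIII = 88
CXCV = 195
88 + 195 = 283

CCLXXXIII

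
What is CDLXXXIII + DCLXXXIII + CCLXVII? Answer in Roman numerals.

CDLXXXIII = 483, DCLXXXIII = 683, CCLXVII = 267
483 + 683 = 1166
1166 + 267 = 1433

MCDXXXIII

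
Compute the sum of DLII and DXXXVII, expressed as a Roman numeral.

DLII = 552
DXXXVII = 537
552 + 537 = 1089

MLXXXIX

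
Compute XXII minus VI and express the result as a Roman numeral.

XXII = 22
VI = 6
22 - 6 = 16

XVI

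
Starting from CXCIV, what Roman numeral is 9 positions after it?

CXCIV = 194
194 + 9 = 203

CCIII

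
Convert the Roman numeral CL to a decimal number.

CL: C=100, L=50
100 + 50 = 150

150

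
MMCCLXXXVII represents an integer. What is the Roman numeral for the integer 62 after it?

MMCCLXXXVII = 2287
2287 + 62 = 2349

MMCCCXLIX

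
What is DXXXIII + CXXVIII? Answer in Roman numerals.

DXXXIII = 533
CXXVIII = 128
533 + 128 = 661

DCLXI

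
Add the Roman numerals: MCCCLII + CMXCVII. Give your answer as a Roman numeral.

MCCCLII = 1352
CMXCVII = 997
1352 + 997 = 2349

MMCCCXLIX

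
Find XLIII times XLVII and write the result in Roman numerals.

XLIII = 43
XLVII = 47
43 × 47 = 2021

MMXXI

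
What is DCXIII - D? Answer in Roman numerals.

DCXIII = 613
D = 500
613 - 500 = 113

CXIII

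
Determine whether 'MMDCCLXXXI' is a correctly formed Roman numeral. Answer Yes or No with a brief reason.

'MMDCCLXXXI': Check the rules: uses only the symbols I, V, X, L, C, D, M; no symbol is repeated more than three times in a row; V, L and D each appear at most once; no smaller symbol precedes a larger one (values never increase from left to right). Value: M (1000) + M (1000) + D (500) + C (100) + C (100) + L (50) + X (10) + X (10) + X (10) + I (1) = 2781. So it is a valid standard Roman numeral.

Yes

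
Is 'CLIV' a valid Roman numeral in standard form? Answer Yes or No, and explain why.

'CLIV': Check the rules: uses only the symbols I, V, X, L, C, D, M; no symbol is repeated more than three times in a row; V, L and D each appear at most once; the only place a smaller symbol precedes a larger one is the allowed subtractive pair IV, the symbol right after such a pair (if any) is smaller than the pair's first symbol, and otherwise the values never increase from left to right. Value: C (100) + L (50) + IV (4) = 154. So it is a valid standard Roman numeral.

Yes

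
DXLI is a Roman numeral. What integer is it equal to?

DXLI: D=500, XL=40, I=1
500 + 40 + 1 = 541

541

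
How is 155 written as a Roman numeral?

Convert 155 to Roman numerals:
  155 contains 1×100 (C)
  55 contains 1×50 (L)
  5 contains 1×5 (V)

CLV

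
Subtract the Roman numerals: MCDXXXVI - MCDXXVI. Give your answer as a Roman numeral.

MCDXXXVI = 1436
MCDXXVI = 1426
1436 - 1426 = 10

X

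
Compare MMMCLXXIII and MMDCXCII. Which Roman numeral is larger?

MMMCLXXIII = 3173
MMDCXCII = 2692
3173 is larger

MMMCLXXIII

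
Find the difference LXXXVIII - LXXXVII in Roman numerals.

LXXXVIII = 88
LXXXVII = 87
88 - 87 = 1

I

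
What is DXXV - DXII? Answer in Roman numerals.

DXXV = 525
DXII = 512
525 - 512 = 13

XIII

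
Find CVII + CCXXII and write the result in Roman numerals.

CVII = 107
CCXXII = 222
107 + 222 = 329

CCCXXIX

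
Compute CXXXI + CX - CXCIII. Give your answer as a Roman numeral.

CXXXI = 131, CX = 110, CXCIII = 193
131 + 110 = 241
241 - 193 = 48

XLVIII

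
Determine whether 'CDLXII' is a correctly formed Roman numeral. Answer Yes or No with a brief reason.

'CDLXII': Check the rules: uses only the symbols I, V, X, L, C, D, M; no symbol is repeated more than three times in a row; V, L and D each appear at most once; the only place a smaller symbol precedes a larger one is the allowed subtractive pair CD, the symbol right after such a pair (if any) is smaller than the pair's first symbol, and otherwise the values never increase from left to right. Value: CD (400) + L (50) + X (10) + I (1) + I (1) = 462. So it is a valid standard Roman numeral.

Yes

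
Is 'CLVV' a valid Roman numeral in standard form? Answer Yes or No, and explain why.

'CLVV': V should not appear more than once

No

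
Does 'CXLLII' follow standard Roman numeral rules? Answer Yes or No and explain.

'CXLLII': L should not appear more than once

No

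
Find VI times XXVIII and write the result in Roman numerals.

VI = 6
XXVIII = 28
6 × 28 = 168

CLXVIII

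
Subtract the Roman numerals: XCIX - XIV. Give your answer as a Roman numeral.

XCIX = 99
XIV = 14
99 - 14 = 85

LXXXV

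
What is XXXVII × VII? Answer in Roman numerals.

XXXVII = 37
VII = 7
37 × 7 = 259

CCLIX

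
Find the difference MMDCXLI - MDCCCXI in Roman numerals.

MMDCXLI = 2641
MDCCCXI = 1811
2641 - 1811 = 830

DCCCXXX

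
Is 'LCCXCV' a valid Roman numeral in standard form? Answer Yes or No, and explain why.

'LCCXCV': Invalid subtractive combination: LC

No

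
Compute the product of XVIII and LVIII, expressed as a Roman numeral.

XVIII = 18
LVIII = 58
18 × 58 = 1044

MXLIV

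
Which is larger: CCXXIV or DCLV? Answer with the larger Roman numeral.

CCXXIV = 224
DCLV = 655
655 is larger

DCLV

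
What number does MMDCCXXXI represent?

MMDCCXXXI: M=1000, M=1000, D=500, C=100, C=100, X=10, X=10, X=10, I=1
1000 + 1000 + 500 + 100 + 100 + 10 + 10 + 10 + 1 = 2731

2731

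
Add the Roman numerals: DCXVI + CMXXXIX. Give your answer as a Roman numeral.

DCXVI = 616
CMXXXIX = 939
616 + 939 = 1555

MDLV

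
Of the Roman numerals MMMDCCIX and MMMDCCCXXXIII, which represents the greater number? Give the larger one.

MMMDCCIX = 3709
MMMDCCCXXXIII = 3833
3833 is larger

MMMDCCCXXXIII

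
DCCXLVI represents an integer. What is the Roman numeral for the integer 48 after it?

DCCXLVI = 746
746 + 48 = 794

DCCXCIV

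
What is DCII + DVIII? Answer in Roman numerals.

DCII = 602
DVIII = 508
602 + 508 = 1110

MCX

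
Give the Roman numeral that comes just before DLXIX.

DLXIX = 569, so the previous integer is 569 - 1 = 568

DLXVIII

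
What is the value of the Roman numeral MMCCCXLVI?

MMCCCXLVI: M=1000, M=1000, C=100, C=100, C=100, XL=40, V=5, I=1
1000 + 1000 + 100 + 100 + 100 + 40 + 5 + 1 = 2346

2346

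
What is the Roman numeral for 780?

Convert 780 to Roman numerals:
  780 contains 1×500 (D)
  280 contains 2×100 (CC)
  80 contains 1×50 (L)
  30 contains 3×10 (XXX)

DCCLXXX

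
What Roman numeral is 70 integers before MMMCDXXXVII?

MMMCDXXXVII = 3437
3437 - 70 = 3367

MMMCCCLXVII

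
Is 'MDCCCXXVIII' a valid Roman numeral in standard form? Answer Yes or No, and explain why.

'MDCCCXXVIII': Check the rules: uses only the symbols I, V, X, L, C, D, M; no symbol is repeated more than three times in a row; V, L and D each appear at most once; no smaller symbol precedes a larger one (values never increase from left to right). Value: M (1000) + D (500) + C (100) + C (100) + C (100) + X (10) + X (10) + V (5) + I (1) + I (1) + I (1) = 1828. So it is a valid standard Roman numeral.

Yes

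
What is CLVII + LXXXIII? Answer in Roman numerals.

CLVII = 157
LXXXIII = 83
157 + 83 = 240

CCXL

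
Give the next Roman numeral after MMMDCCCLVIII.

MMMDCCCLVIII = 3858; next is 3859

MMMDCCCLIX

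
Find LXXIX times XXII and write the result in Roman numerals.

LXXIX = 79
XXII = 22
79 × 22 = 1738

MDCCXXXVIII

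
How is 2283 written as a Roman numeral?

Convert 2283 to Roman numerals:
  2283 contains 2×1000 (MM)
  283 contains 2×100 (CC)
  83 contains 1×50 (L)
  33 contains 3×10 (XXX)
  3 contains 3×1 (III)

MMCCLXXXIII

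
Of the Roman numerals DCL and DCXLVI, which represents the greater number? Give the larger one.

DCL = 650
DCXLVI = 646
650 is larger

DCL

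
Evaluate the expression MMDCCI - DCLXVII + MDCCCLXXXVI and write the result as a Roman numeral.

MMDCCI = 2701, DCLXVII = 667, MDCCCLXXXVI = 1886
2701 - 667 = 2034
2034 + 1886 = 3920

MMMCMXX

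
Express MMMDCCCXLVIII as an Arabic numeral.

MMMDCCCXLVIII: M=1000, M=1000, M=1000, D=500, C=100, C=100, C=100, XL=40, V=5, I=1, I=1, I=1
1000 + 1000 + 1000 + 500 + 100 + 100 + 100 + 40 + 5 + 1 + 1 + 1 = 3848

3848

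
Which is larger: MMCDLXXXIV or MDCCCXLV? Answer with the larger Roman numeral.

MMCDLXXXIV = 2484
MDCCCXLV = 1845
2484 is larger

MMCDLXXXIV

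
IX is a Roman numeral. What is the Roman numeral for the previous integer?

IX = 9, so the previous integer is 9 - 1 = 8

VIII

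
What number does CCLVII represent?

CCLVII: C=100, C=100, L=50, V=5, I=1, I=1
100 + 100 + 50 + 5 + 1 + 1 = 257

257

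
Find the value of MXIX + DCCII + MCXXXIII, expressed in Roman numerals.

MXIX = 1019, DCCII = 702, MCXXXIII = 1133
1019 + 702 = 1721
1721 + 1133 = 2854

MMDCCCLIV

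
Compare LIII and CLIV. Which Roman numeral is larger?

LIII = 53
CLIV = 154
154 is larger

CLIV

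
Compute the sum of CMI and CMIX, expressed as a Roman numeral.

CMI = 901
CMIX = 909
901 + 909 = 1810

MDCCCX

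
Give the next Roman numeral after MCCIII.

MCCIII = 1203, so the next integer is 1203 + 1 = 1204

MCCIV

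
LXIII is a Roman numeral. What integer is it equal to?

LXIII: L=50, X=10, I=1, I=1, I=1
50 + 10 + 1 + 1 + 1 = 63

63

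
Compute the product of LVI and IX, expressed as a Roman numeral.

LVI = 56
IX = 9
56 × 9 = 504

DIV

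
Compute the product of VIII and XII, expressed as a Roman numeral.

VIII = 8
XII = 12
8 × 12 = 96

XCVI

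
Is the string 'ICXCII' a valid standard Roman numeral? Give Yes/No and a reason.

'ICXCII': Invalid subtractive combination: IC

No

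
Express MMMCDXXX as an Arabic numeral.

MMMCDXXX: M=1000, M=1000, M=1000, CD=400, X=10, X=10, X=10
1000 + 1000 + 1000 + 400 + 10 + 10 + 10 = 3430

3430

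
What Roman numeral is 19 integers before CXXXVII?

CXXXVII = 137
137 - 19 = 118

CXVIII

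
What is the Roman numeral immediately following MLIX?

MLIX = 1059, so the next integer is 1059 + 1 = 1060

MLX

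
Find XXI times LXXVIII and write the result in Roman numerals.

XXI = 21
LXXVIII = 78
21 × 78 = 1638

MDCXXXVIII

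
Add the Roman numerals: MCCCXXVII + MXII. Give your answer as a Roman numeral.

MCCCXXVII = 1327
MXII = 1012
1327 + 1012 = 2339

MMCCCXXXIX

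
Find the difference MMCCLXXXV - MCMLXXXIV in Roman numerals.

MMCCLXXXV = 2285
MCMLXXXIV = 1984
2285 - 1984 = 301

CCCI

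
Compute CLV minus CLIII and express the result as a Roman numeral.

CLV = 155
CLIII = 153
155 - 153 = 2

II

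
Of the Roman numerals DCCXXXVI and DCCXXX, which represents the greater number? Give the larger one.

DCCXXXVI = 736
DCCXXX = 730
736 is larger

DCCXXXVI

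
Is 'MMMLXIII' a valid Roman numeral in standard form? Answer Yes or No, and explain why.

'MMMLXIII': Check the rules: uses only the symbols I, V, X, L, C, D, M; no symbol is repeated more than three times in a row; V, L and D each appear at most once; no smaller symbol precedes a larger one (values never increase from left to right). Value: M (1000) + M (1000) + M (1000) + L (50) + X (10) + I (1) + I (1) + I (1) = 3063. So it is a valid standard Roman numeral.

Yes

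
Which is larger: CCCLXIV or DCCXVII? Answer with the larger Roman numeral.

CCCLXIV = 364
DCCXVII = 717
717 is larger

DCCXVII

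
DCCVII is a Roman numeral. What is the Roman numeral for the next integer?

DCCVII = 707, so the next integer is 707 + 1 = 708

DCCVIII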